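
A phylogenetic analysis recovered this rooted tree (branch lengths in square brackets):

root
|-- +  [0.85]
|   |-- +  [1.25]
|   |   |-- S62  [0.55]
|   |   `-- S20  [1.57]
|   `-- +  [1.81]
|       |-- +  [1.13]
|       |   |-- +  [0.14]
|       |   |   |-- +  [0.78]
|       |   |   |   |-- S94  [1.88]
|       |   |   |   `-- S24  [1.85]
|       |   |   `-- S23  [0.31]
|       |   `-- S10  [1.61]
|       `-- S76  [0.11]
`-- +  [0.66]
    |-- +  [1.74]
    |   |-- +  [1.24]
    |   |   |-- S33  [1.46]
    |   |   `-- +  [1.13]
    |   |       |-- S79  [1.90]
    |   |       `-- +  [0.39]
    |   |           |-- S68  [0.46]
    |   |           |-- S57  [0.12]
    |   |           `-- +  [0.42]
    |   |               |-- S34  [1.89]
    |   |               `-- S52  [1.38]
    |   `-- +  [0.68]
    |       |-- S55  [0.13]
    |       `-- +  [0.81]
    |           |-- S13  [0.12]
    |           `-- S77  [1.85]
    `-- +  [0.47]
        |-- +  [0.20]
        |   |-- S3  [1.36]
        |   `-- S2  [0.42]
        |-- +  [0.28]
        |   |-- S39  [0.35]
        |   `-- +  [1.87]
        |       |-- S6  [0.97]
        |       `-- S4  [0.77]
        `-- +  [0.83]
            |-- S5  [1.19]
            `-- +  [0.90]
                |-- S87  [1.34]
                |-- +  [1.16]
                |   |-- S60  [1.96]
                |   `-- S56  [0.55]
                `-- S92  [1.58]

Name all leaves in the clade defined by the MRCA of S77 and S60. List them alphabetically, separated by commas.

Tracing S77: it sits inside (S13,S77).
Tracing S60: it sits inside (S60,S56).
The smallest clade enclosing both is (((S33,(S79,(S68,S57,(S34,S52)))),(S55,(S13,S77))),((S3,S2),(S39,(S6,S4)),(S5,(S87,(S60,S56),S92)))); the answer is its 19 terminal taxa in alphabetical order.

S13, S2, S3, S33, S34, S39, S4, S5, S52, S55, S56, S57, S6, S60, S68, S77, S79, S87, S92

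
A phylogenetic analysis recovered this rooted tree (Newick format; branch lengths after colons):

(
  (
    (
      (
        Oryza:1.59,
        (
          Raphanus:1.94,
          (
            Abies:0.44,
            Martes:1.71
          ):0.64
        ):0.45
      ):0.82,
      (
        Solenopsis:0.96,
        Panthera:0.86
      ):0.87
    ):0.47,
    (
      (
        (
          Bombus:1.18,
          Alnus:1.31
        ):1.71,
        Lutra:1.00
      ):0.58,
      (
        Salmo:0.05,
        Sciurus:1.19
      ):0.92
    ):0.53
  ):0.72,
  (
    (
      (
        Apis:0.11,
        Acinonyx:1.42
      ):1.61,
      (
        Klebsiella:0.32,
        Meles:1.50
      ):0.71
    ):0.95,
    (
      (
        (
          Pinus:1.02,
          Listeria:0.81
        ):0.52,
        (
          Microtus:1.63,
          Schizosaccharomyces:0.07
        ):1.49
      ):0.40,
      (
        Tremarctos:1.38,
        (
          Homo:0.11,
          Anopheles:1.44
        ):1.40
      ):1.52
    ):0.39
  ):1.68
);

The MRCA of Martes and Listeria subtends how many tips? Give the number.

The MRCA of Martes and Listeria is the root, so the clade is the entire tree.
That clade contains 22 terminal taxa: Abies, Acinonyx, Alnus, Anopheles, Apis, Bombus, Homo, Klebsiella, Listeria, Lutra, Martes, Meles, Microtus, Oryza, Panthera, Pinus, Raphanus, Salmo, Schizosaccharomyces, Sciurus, Solenopsis, Tremarctos.

22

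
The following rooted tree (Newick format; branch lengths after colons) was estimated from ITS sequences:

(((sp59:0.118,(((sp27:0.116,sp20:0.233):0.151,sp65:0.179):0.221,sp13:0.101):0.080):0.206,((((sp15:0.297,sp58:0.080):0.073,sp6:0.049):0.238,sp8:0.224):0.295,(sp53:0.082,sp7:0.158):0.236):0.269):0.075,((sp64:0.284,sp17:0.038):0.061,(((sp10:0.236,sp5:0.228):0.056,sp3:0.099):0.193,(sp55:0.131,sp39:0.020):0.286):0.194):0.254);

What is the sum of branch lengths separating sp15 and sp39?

The path runs sp15 → … → MRCA → … → sp39; the MRCA is the root of the tree.
Branch lengths along that path: 0.297 + 0.073 + 0.238 + 0.295 + 0.269 + 0.075 + 0.254 + 0.194 + 0.286 + 0.020 = 2.001.

2.001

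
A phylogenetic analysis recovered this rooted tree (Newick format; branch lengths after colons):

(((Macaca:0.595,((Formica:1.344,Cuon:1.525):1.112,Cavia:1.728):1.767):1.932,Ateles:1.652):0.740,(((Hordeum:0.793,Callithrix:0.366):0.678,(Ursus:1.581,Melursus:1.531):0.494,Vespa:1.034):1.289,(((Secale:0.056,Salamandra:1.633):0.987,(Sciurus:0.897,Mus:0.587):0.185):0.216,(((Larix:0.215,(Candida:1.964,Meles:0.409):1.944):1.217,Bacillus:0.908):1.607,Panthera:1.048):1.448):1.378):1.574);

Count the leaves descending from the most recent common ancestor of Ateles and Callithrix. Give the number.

19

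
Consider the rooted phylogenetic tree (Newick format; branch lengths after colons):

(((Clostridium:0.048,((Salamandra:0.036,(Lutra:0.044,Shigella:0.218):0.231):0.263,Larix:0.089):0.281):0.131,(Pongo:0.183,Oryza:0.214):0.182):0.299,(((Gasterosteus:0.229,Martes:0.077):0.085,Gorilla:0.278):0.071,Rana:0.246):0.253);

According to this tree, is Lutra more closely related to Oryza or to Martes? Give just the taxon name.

The MRCA of Lutra and Oryza subtends ((Clostridium,((Salamandra,(Lutra,Shigella)),Larix)),(Pongo,Oryza)) (7 taxa).
The MRCA of Lutra and Martes is the root, subtending the entire tree (11 taxa).
The first is nested inside the second, so Lutra shares a more recent common ancestor with Oryza.

Oryza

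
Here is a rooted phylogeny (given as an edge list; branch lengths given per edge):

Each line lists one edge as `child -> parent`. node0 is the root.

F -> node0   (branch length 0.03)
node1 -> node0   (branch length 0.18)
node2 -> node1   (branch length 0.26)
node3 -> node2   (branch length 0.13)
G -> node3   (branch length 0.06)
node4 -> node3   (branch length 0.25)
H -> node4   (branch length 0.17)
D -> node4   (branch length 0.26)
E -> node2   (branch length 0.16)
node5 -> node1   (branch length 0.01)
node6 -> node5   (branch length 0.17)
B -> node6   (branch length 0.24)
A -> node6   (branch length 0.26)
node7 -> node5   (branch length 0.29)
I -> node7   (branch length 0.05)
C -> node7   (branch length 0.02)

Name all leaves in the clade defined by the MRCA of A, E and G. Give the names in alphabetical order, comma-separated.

Tracing A: it sits inside (B,A).
Tracing E: it sits inside ((G,(H,D)),E).
Tracing G: it sits inside (G,(H,D)).
The smallest clade enclosing all 3 is (((G,(H,D)),E),((B,A),(I,C))); the answer is its 8 terminal taxa in alphabetical order.

A, B, C, D, E, G, H, I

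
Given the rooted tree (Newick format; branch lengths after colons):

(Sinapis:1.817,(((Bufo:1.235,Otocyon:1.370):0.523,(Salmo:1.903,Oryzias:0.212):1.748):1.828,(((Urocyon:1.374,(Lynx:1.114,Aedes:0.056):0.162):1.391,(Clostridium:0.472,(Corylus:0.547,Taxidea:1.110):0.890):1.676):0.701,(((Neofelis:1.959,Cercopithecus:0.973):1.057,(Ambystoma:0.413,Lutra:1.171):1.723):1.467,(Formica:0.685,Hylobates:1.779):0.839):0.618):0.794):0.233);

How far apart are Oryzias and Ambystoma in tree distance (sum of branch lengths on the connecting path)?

The path runs Oryzias → … → MRCA → … → Ambystoma; the MRCA is the node subtending (((Bufo,Otocyon),(Salmo,Oryzias)),(((Urocyon,(Lynx,Aedes)),(Clostridium,(Corylus,Taxidea))),(((Neofelis,Cercopithecus),(Ambystoma,Lutra)),(Formica,Hylobates)))).
Branch lengths along that path: 0.212 + 1.748 + 1.828 + 0.794 + 0.618 + 1.467 + 1.723 + 0.413 = 8.803.

8.803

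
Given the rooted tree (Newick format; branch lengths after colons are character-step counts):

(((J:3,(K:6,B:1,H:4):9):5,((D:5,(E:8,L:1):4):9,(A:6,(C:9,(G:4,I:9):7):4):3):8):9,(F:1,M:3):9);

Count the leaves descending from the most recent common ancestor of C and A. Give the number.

The MRCA of C and A is the node subtending (A,(C,(G,I))).
That clade contains 4 terminal taxa: A, C, G, I.

4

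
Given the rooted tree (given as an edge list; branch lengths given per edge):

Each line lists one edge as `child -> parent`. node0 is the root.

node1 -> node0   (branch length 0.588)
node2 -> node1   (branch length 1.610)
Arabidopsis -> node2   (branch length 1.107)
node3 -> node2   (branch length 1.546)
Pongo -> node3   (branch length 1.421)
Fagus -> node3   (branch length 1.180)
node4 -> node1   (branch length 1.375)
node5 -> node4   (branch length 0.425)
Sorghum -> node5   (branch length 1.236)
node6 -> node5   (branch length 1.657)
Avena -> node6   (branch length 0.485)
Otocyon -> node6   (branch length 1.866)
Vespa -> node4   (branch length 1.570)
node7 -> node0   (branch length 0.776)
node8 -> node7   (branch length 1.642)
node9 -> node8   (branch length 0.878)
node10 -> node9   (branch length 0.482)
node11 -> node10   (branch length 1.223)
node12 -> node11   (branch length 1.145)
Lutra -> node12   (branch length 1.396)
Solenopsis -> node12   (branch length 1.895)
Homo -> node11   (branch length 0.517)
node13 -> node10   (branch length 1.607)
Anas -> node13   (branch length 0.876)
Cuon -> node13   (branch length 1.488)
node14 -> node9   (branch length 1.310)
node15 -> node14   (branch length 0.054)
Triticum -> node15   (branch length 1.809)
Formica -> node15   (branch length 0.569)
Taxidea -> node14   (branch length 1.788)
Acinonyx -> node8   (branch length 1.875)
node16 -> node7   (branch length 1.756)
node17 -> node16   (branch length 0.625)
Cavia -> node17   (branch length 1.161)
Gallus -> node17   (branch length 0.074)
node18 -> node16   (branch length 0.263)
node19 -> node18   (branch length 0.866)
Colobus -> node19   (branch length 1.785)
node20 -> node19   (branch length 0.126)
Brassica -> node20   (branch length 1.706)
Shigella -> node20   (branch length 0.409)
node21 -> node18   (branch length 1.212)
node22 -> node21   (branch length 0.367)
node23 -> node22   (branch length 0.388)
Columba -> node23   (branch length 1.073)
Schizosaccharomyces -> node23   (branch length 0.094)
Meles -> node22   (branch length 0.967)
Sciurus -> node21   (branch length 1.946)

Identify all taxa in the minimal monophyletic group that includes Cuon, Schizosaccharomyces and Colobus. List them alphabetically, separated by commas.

Tracing Cuon: it sits inside (Anas,Cuon).
Tracing Schizosaccharomyces: it sits inside (Columba,Schizosaccharomyces).
Tracing Colobus: it sits inside (Colobus,(Brassica,Shigella)).
The smallest clade enclosing all 3 is ((((((Lutra,Solenopsis),Homo),(Anas,Cuon)),((Triticum,Formica),Taxidea)),Acinonyx),((Cavia,Gallus),((Colobus,(Brassica,Shigella)),(((Columba,Schizosaccharomyces),Meles),Sciurus)))); the answer is its 18 terminal taxa in alphabetical order.

Acinonyx, Anas, Brassica, Cavia, Colobus, Columba, Cuon, Formica, Gallus, Homo, Lutra, Meles, Schizosaccharomyces, Sciurus, Shigella, Solenopsis, Taxidea, Triticum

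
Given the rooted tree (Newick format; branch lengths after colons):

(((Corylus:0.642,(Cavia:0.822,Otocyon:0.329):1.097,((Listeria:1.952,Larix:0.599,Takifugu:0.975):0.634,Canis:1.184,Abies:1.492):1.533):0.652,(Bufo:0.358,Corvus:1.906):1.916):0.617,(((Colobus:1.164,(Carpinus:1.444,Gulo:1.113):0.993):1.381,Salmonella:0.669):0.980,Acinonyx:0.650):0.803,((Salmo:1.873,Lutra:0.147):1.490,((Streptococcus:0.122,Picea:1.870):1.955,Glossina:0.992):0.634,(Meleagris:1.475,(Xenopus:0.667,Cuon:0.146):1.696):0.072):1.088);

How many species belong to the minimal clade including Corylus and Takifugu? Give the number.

The MRCA of Corylus and Takifugu is the node subtending (Corylus,(Cavia,Otocyon),((Listeria,Larix,Takifugu),Canis,Abies)).
That clade contains 8 terminal taxa: Abies, Canis, Cavia, Corylus, Larix, Listeria, Otocyon, Takifugu.

8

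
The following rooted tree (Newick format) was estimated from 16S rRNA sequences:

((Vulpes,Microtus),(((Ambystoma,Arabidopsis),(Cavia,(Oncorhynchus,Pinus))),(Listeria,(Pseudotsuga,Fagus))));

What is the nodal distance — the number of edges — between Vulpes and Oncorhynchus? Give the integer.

The MRCA of Vulpes and Oncorhynchus is the root of the tree.
From Vulpes up to that node: 2 branches. From Oncorhynchus up to the same node: 5 branches. Total: 2 + 5 = 7.

7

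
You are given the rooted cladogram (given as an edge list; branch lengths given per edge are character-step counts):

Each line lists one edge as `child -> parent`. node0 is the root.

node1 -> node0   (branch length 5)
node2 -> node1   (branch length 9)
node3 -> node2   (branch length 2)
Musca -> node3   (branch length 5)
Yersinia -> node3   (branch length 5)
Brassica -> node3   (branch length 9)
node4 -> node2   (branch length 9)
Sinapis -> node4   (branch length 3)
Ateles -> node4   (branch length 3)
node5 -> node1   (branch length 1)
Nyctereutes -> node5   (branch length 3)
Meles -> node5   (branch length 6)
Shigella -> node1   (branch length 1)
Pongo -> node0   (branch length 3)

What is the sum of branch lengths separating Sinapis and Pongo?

29

The path runs Sinapis → … → MRCA → … → Pongo; the MRCA is the root of the tree.
Branch lengths along that path: 3 + 9 + 9 + 5 + 3 = 29.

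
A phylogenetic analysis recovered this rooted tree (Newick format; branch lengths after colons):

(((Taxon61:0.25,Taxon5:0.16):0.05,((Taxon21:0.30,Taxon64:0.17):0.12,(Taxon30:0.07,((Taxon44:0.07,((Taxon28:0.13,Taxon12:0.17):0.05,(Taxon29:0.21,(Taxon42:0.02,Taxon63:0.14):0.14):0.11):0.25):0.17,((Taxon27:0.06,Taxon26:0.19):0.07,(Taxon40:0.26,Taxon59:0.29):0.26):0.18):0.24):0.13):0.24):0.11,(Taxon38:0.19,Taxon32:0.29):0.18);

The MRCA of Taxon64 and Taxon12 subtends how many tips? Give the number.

13

The MRCA of Taxon64 and Taxon12 is the node subtending ((Taxon21,Taxon64),(Taxon30,((Taxon44,((Taxon28,Taxon12),(Taxon29,(Taxon42,Taxon63)))),((Taxon27,Taxon26),(Taxon40,Taxon59))))).
That clade contains 13 terminal taxa: Taxon12, Taxon21, Taxon26, Taxon27, Taxon28, Taxon29, Taxon30, Taxon40, Taxon42, Taxon44, Taxon59, Taxon63, Taxon64.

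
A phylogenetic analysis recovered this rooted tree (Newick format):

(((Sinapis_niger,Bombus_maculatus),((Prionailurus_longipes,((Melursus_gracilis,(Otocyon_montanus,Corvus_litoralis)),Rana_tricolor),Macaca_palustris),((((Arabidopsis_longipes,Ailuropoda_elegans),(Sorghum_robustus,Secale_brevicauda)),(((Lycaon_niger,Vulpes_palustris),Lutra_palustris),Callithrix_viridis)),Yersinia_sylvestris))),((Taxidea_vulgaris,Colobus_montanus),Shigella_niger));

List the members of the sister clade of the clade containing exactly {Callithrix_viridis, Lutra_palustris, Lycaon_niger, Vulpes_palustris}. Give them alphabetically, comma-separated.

Ailuropoda_elegans, Arabidopsis_longipes, Secale_brevicauda, Sorghum_robustus

The clade containing exactly {Callithrix_viridis, Lutra_palustris, Lycaon_niger, Vulpes_palustris} attaches to the tree at the node subtending (((Arabidopsis_longipes,Ailuropoda_elegans),(Sorghum_robustus,Secale_brevicauda)),(((Lycaon_niger,Vulpes_palustris),Lutra_palustris),Callithrix_viridis)).
The other lineage descending from that same node — the sister group — is ((Arabidopsis_longipes,Ailuropoda_elegans),(Sorghum_robustus,Secale_brevicauda)); its 4 tips in alphabetical order are the answer.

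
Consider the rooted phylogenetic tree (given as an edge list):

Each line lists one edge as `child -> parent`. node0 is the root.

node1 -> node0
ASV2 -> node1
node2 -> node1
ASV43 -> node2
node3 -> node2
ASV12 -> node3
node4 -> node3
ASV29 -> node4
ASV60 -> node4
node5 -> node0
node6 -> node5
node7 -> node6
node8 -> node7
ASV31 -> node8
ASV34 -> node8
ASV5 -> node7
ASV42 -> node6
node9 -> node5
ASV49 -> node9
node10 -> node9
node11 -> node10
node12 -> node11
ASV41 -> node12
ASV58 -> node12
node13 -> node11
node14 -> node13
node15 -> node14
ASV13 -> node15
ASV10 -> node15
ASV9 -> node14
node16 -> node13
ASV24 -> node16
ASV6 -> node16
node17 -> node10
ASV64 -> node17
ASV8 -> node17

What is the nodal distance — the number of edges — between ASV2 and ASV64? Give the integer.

The MRCA of ASV2 and ASV64 is the root of the tree.
From ASV2 up to that node: 2 branches. From ASV64 up to the same node: 5 branches. Total: 2 + 5 = 7.

7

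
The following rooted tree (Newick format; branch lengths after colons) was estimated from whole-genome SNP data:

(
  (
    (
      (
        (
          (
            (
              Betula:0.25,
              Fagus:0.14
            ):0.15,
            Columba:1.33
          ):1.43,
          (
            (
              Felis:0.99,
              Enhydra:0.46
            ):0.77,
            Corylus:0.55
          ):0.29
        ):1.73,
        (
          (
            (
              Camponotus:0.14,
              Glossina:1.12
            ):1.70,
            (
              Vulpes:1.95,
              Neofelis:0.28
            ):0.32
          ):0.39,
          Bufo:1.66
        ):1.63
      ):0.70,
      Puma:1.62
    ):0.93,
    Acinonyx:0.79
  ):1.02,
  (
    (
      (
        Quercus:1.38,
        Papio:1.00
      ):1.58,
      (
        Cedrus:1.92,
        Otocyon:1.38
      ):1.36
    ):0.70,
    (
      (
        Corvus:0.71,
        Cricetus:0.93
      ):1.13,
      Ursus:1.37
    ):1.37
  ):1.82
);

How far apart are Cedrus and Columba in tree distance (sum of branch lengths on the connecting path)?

The path runs Cedrus → … → MRCA → … → Columba; the MRCA is the root of the tree.
Branch lengths along that path: 1.92 + 1.36 + 0.70 + 1.82 + 1.02 + 0.93 + 0.70 + 1.73 + 1.43 + 1.33 = 12.94.

12.94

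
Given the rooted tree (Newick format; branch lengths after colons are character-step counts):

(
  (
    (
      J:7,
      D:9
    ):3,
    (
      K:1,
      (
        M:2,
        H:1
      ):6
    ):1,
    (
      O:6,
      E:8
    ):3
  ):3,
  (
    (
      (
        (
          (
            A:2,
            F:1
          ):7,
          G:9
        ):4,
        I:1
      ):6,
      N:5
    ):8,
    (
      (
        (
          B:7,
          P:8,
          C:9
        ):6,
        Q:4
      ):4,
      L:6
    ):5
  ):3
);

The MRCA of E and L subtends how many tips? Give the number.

17

The MRCA of E and L is the root, so the clade is the entire tree.
That clade contains 17 terminal taxa: A, B, C, D, E, F, G, H, I, J, K, L, M, N, O, P, Q.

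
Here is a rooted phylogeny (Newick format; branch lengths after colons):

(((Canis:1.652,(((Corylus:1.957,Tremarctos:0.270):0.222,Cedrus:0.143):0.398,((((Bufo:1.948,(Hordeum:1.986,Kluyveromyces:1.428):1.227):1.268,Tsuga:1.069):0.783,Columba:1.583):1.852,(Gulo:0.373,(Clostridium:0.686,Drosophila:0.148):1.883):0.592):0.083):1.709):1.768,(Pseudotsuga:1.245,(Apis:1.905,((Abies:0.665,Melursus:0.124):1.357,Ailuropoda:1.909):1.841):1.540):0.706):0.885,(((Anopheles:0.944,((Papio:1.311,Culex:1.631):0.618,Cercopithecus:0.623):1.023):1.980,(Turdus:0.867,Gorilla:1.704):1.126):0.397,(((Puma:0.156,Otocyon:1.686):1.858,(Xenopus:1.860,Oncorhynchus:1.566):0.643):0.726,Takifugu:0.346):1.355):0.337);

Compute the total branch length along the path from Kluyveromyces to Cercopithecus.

15.363

The path runs Kluyveromyces → … → MRCA → … → Cercopithecus; the MRCA is the root of the tree.
Branch lengths along that path: 1.428 + 1.227 + 1.268 + 0.783 + 1.852 + 0.083 + 1.709 + 1.768 + 0.885 + 0.337 + 0.397 + 1.980 + 1.023 + 0.623 = 15.363.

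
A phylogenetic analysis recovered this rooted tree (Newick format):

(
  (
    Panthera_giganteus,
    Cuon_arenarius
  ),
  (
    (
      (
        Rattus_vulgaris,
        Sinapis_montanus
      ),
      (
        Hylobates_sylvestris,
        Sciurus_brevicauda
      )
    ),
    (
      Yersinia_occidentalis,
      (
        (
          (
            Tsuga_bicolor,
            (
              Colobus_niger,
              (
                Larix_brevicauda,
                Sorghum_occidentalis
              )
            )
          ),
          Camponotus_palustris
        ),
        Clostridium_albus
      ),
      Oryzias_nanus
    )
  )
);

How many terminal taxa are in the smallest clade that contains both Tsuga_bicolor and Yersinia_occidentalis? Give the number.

8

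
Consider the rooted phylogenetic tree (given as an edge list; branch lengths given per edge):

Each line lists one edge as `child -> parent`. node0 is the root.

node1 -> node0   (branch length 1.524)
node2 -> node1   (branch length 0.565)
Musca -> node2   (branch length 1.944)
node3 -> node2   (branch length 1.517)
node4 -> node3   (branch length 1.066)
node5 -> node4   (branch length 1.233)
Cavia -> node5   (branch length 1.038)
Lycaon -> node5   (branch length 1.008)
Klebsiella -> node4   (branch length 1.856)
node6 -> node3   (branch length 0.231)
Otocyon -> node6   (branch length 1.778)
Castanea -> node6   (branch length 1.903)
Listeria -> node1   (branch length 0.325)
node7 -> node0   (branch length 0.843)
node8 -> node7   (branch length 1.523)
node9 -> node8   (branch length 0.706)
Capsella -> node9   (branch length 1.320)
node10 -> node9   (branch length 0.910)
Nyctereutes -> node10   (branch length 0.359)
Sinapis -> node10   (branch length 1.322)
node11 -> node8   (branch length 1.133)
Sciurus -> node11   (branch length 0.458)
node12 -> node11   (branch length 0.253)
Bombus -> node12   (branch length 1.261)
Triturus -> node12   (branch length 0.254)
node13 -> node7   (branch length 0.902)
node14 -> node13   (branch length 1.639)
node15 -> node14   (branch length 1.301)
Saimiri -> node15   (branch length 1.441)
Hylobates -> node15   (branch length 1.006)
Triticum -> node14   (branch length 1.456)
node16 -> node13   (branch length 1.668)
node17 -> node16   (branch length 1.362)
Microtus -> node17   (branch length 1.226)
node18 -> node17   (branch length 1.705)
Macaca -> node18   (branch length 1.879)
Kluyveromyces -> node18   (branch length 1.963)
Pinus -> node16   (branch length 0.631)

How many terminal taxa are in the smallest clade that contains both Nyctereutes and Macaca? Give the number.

13

The MRCA of Nyctereutes and Macaca is the node subtending (((Capsella,(Nyctereutes,Sinapis)),(Sciurus,(Bombus,Triturus))),(((Saimiri,Hylobates),Triticum),((Microtus,(Macaca,Kluyveromyces)),Pinus))).
That clade contains 13 terminal taxa: Bombus, Capsella, Hylobates, Kluyveromyces, Macaca, Microtus, Nyctereutes, Pinus, Saimiri, Sciurus, Sinapis, Triticum, Triturus.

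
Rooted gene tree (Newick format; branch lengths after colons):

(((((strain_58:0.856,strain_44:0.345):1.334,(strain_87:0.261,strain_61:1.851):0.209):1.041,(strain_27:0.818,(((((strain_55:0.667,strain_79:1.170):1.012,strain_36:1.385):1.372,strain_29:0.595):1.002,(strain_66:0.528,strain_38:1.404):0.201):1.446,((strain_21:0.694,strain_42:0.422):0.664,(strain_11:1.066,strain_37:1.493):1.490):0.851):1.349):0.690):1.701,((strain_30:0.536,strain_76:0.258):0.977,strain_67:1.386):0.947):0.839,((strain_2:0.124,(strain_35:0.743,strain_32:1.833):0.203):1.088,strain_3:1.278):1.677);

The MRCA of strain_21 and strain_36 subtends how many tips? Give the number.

The MRCA of strain_21 and strain_36 is the node subtending (((((strain_55,strain_79),strain_36),strain_29),(strain_66,strain_38)),((strain_21,strain_42),(strain_11,strain_37))).
That clade contains 10 terminal taxa: strain_11, strain_21, strain_29, strain_36, strain_37, strain_38, strain_42, strain_55, strain_66, strain_79.

10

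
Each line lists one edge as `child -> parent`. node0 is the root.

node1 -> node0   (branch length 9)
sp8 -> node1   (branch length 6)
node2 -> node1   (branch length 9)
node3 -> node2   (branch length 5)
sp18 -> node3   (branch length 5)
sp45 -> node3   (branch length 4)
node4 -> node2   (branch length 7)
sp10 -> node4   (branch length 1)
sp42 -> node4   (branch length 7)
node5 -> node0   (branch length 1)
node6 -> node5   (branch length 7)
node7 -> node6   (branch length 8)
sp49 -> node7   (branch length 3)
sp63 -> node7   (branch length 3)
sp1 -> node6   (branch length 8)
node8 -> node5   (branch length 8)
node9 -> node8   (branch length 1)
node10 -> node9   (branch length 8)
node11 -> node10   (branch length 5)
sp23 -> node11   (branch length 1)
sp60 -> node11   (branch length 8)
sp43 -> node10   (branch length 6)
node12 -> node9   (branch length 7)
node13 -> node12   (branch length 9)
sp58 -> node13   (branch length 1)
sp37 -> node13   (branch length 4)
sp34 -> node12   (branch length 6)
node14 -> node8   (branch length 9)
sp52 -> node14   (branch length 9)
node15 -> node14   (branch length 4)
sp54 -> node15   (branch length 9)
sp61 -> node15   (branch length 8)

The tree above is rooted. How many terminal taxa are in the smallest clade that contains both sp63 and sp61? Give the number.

12

The MRCA of sp63 and sp61 is the node subtending (((sp49,sp63),sp1),((((sp23,sp60),sp43),((sp58,sp37),sp34)),(sp52,(sp54,sp61)))).
That clade contains 12 terminal taxa: sp1, sp23, sp34, sp37, sp43, sp49, sp52, sp54, sp58, sp60, sp61, sp63.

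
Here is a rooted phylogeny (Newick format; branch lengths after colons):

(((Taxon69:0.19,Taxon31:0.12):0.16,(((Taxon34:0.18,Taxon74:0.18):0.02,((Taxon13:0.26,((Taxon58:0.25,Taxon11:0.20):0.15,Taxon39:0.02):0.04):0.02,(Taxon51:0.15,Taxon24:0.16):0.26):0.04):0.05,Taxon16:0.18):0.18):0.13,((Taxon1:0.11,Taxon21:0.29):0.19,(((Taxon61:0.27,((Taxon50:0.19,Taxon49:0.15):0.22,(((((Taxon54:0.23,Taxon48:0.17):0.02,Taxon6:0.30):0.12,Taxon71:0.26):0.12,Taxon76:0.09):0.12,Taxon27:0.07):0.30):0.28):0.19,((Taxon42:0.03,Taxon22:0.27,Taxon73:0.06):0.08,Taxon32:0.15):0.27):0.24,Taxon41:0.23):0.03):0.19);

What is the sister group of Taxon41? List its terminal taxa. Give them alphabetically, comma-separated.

Taxon41 attaches to the tree at the node subtending (((Taxon61,((Taxon50,Taxon49),(((((Taxon54,Taxon48),Taxon6),Taxon71),Taxon76),Taxon27))),((Taxon42,Taxon22,Taxon73),Taxon32)),Taxon41).
The other lineage descending from that same node — the sister group — is ((Taxon61,((Taxon50,Taxon49),(((((Taxon54,Taxon48),Taxon6),Taxon71),Taxon76),Taxon27))),((Taxon42,Taxon22,Taxon73),Taxon32)); its 13 tips in alphabetical order are the answer.

Taxon22, Taxon27, Taxon32, Taxon42, Taxon48, Taxon49, Taxon50, Taxon54, Taxon6, Taxon61, Taxon71, Taxon73, Taxon76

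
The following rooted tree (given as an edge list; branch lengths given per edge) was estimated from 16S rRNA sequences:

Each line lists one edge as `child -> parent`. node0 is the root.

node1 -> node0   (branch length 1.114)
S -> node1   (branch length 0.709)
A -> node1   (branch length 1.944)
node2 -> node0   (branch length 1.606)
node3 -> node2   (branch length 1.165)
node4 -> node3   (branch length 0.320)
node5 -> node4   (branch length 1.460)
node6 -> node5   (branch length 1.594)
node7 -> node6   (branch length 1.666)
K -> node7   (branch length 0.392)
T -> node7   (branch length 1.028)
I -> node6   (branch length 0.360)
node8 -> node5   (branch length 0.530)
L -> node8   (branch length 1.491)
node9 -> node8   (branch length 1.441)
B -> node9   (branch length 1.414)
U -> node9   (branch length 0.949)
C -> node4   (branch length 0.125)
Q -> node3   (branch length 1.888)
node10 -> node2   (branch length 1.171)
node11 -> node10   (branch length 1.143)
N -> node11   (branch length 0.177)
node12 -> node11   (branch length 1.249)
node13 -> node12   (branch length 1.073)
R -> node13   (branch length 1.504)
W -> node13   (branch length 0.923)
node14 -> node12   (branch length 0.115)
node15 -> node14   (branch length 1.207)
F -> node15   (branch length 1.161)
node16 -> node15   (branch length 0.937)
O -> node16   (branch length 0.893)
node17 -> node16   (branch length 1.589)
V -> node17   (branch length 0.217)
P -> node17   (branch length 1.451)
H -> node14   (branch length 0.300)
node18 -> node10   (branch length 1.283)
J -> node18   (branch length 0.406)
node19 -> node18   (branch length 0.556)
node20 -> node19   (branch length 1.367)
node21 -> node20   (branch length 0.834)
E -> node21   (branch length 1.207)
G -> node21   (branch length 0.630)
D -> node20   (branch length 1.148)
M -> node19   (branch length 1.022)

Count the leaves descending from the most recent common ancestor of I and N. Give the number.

The MRCA of I and N is the node subtending ((((((K,T),I),(L,(B,U))),C),Q),((N,((R,W),((F,(O,(V,P))),H))),(J,(((E,G),D),M)))).
That clade contains 21 terminal taxa: B, C, D, E, F, G, H, I, J, K, L, M, N, O, P, Q, R, T, U, V, W.

21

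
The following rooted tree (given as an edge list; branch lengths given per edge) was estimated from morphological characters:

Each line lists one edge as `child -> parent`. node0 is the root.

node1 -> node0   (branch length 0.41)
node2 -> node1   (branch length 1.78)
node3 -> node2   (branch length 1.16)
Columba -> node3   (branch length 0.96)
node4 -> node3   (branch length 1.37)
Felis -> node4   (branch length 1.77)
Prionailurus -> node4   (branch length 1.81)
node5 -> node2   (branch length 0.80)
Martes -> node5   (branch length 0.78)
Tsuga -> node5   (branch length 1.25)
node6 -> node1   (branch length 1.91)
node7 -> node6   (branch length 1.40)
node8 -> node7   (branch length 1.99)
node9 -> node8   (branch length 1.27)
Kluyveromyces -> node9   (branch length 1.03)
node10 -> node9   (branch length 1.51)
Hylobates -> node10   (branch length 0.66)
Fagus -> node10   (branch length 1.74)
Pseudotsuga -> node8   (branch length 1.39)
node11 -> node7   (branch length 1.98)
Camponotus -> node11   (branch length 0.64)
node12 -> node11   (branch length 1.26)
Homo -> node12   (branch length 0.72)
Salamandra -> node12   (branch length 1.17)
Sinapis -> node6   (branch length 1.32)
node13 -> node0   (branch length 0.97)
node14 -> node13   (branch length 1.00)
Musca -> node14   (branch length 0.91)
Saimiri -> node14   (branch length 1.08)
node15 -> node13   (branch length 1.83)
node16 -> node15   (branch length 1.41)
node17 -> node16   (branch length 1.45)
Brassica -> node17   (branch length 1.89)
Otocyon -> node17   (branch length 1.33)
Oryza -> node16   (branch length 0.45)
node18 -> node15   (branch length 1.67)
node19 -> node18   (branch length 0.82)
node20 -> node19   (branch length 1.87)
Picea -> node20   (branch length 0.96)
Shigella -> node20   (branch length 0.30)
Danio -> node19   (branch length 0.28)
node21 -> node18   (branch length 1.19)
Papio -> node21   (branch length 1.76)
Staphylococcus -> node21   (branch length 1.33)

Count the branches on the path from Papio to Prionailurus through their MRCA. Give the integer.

10

The MRCA of Papio and Prionailurus is the root of the tree.
From Papio up to that node: 5 branches. From Prionailurus up to the same node: 5 branches. Total: 5 + 5 = 10.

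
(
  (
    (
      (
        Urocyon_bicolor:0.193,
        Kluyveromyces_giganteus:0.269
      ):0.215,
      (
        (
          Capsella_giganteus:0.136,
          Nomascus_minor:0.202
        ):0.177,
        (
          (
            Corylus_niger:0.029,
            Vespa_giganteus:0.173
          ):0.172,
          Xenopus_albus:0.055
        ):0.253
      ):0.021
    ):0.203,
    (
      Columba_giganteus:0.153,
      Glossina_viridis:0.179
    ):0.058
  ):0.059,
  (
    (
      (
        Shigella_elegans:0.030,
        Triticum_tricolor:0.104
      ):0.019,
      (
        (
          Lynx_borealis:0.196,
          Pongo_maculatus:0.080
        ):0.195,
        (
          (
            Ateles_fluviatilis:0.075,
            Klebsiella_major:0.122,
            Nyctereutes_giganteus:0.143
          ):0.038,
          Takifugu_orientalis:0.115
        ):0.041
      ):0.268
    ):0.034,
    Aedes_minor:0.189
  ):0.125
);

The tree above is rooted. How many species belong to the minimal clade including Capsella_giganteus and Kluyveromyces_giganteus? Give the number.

The MRCA of Capsella_giganteus and Kluyveromyces_giganteus is the node subtending ((Urocyon_bicolor,Kluyveromyces_giganteus),((Capsella_giganteus,Nomascus_minor),((Corylus_niger,Vespa_giganteus),Xenopus_albus))).
That clade contains 7 terminal taxa: Capsella_giganteus, Corylus_niger, Kluyveromyces_giganteus, Nomascus_minor, Urocyon_bicolor, Vespa_giganteus, Xenopus_albus.

7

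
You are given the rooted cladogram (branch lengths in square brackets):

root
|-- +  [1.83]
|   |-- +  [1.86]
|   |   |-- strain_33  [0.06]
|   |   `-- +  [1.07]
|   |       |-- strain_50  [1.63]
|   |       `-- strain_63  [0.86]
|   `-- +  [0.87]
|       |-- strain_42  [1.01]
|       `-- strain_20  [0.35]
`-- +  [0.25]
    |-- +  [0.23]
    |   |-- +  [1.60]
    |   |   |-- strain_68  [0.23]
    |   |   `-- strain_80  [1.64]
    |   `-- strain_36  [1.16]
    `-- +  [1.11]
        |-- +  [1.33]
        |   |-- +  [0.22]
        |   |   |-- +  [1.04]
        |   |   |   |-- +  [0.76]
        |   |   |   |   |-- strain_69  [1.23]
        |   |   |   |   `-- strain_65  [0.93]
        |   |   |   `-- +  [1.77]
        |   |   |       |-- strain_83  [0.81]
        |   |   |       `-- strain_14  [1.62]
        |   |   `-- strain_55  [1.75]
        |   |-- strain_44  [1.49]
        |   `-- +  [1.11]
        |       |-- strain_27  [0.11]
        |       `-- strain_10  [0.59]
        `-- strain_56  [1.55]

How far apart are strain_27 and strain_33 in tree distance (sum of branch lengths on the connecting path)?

7.66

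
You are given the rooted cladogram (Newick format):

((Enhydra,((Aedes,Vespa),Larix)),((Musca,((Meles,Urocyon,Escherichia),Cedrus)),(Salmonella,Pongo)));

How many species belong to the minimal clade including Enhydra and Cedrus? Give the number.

11

The MRCA of Enhydra and Cedrus is the root, so the clade is the entire tree.
That clade contains 11 terminal taxa: Aedes, Cedrus, Enhydra, Escherichia, Larix, Meles, Musca, Pongo, Salmonella, Urocyon, Vespa.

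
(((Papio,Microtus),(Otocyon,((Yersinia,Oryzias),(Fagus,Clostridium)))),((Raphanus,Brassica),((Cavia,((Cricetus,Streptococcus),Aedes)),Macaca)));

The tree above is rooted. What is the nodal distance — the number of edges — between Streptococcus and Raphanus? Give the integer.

7

The MRCA of Streptococcus and Raphanus is the node subtending ((Raphanus,Brassica),((Cavia,((Cricetus,Streptococcus),Aedes)),Macaca)).
From Streptococcus up to that node: 5 branches. From Raphanus up to the same node: 2 branches. Total: 5 + 2 = 7.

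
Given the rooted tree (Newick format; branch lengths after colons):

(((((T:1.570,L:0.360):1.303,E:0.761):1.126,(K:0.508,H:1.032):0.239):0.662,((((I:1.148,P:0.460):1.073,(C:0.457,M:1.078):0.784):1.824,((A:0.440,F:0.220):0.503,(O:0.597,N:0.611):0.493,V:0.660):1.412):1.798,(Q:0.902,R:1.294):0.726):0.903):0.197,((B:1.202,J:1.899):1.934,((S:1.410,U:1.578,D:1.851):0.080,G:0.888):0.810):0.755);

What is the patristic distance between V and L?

The path runs V → … → MRCA → … → L; the MRCA is the node subtending ((((T,L),E),(K,H)),((((I,P),(C,M)),((A,F),(O,N),V)),(Q,R))).
Branch lengths along that path: 0.660 + 1.412 + 1.798 + 0.903 + 0.662 + 1.126 + 1.303 + 0.360 = 8.224.

8.224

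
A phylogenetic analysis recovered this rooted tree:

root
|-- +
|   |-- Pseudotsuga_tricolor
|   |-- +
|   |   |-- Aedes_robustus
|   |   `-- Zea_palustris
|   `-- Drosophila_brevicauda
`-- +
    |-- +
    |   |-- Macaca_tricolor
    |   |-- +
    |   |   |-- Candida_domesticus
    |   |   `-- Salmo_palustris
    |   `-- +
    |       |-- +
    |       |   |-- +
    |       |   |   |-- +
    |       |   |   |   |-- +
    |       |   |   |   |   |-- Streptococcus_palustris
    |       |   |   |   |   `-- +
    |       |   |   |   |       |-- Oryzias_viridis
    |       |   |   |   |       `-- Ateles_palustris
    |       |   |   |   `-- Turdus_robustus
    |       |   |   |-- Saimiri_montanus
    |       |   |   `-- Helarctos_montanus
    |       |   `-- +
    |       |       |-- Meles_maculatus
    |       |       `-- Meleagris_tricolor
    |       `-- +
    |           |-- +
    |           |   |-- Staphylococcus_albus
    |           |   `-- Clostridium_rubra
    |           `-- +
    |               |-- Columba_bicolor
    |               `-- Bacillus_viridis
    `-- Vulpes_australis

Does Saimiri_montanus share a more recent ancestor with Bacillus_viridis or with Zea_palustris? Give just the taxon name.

The MRCA of Saimiri_montanus and Bacillus_viridis subtends (((((Streptococcus_palustris,(Oryzias_viridis,Ateles_palustris)),Turdus_robustus),Saimiri_montanus,Helarctos_montanus),(Meles_maculatus,Meleagris_tricolor)),((Staphylococcus_albus,Clostridium_rubra),(Columba_bicolor,Bacillus_viridis))) (12 taxa).
The MRCA of Saimiri_montanus and Zea_palustris is the root, subtending the entire tree (20 taxa).
The first is nested inside the second, so Saimiri_montanus shares a more recent common ancestor with Bacillus_viridis.

Bacillus_viridis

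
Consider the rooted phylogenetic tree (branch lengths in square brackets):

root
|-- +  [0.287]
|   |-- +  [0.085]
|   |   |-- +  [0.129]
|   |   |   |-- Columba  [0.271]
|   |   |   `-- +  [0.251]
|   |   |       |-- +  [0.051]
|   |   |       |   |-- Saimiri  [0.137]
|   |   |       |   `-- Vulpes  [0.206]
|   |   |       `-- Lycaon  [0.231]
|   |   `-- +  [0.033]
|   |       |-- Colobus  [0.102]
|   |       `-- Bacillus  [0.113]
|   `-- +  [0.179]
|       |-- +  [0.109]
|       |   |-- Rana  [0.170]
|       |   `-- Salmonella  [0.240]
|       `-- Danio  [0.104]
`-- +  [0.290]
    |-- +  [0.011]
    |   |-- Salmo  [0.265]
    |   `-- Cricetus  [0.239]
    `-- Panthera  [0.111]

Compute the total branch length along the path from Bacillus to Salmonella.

The path runs Bacillus → … → MRCA → … → Salmonella; the MRCA is the node subtending (((Columba,((Saimiri,Vulpes),Lycaon)),(Colobus,Bacillus)),((Rana,Salmonella),Danio)).
Branch lengths along that path: 0.113 + 0.033 + 0.085 + 0.179 + 0.109 + 0.240 = 0.759.

0.759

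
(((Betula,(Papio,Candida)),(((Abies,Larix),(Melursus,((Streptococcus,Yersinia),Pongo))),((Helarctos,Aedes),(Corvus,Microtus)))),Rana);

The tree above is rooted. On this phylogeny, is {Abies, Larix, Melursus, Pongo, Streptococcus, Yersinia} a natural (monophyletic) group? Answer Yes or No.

The most recent common ancestor of these taxa subtends ((Abies,Larix),(Melursus,((Streptococcus,Yersinia),Pongo))).
That clade has exactly 6 tips — every listed taxon and nothing else — so the group is monophyletic.

Yes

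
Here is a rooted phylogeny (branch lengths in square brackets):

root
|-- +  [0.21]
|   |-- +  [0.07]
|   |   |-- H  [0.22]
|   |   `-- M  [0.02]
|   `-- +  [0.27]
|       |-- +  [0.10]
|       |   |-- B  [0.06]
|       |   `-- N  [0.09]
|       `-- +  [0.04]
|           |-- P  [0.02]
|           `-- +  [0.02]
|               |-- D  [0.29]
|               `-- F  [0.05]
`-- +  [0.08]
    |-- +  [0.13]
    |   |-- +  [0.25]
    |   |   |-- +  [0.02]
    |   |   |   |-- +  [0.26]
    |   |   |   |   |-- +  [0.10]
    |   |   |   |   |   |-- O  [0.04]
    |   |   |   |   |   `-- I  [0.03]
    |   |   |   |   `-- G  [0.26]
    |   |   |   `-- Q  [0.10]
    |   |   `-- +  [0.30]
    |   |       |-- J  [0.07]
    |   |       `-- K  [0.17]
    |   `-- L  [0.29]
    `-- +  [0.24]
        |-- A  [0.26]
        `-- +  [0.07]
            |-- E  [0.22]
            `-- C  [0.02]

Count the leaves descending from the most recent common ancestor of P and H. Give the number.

The MRCA of P and H is the node subtending ((H,M),((B,N),(P,(D,F)))).
That clade contains 7 terminal taxa: B, D, F, H, M, N, P.

7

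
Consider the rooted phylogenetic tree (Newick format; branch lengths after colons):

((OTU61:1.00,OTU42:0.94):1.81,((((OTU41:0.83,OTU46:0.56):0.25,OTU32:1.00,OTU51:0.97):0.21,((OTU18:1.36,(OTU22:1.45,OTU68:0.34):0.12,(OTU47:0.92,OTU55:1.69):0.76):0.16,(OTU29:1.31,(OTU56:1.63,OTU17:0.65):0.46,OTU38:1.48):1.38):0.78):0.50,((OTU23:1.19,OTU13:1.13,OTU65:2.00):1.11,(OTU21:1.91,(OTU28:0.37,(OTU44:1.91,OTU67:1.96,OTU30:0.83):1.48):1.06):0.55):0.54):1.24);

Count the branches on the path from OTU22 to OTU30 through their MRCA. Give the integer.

The MRCA of OTU22 and OTU30 is the node subtending ((((OTU41,OTU46),OTU32,OTU51),((OTU18,(OTU22,OTU68),(OTU47,OTU55)),(OTU29,(OTU56,OTU17),OTU38))),((OTU23,OTU13,OTU65),(OTU21,(OTU28,(OTU44,OTU67,OTU30))))).
From OTU22 up to that node: 5 branches. From OTU30 up to the same node: 5 branches. Total: 5 + 5 = 10.

10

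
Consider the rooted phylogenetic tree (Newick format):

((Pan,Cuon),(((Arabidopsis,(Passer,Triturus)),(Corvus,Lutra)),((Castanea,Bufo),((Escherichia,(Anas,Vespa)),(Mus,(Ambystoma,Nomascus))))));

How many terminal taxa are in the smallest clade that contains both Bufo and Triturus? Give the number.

The MRCA of Bufo and Triturus is the node subtending (((Arabidopsis,(Passer,Triturus)),(Corvus,Lutra)),((Castanea,Bufo),((Escherichia,(Anas,Vespa)),(Mus,(Ambystoma,Nomascus))))).
That clade contains 13 terminal taxa: Ambystoma, Anas, Arabidopsis, Bufo, Castanea, Corvus, Escherichia, Lutra, Mus, Nomascus, Passer, Triturus, Vespa.

13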